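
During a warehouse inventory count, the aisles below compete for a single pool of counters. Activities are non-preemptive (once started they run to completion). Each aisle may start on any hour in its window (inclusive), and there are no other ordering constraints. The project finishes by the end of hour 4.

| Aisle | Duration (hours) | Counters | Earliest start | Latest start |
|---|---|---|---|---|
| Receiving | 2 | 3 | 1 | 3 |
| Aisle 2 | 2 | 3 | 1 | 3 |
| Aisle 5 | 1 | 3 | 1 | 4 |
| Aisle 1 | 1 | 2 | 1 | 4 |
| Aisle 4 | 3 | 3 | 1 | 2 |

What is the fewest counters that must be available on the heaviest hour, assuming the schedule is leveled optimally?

8

Early-start (Receiving@1, Aisle 2@1, Aisle 5@1, Aisle 1@1, Aisle 4@1) gives peak 14: h1:14  h2:9  h3:3  h4:0.
Shift Aisle 2→3, Aisle 4→2.
Schedule Receiving@1, Aisle 2@3, Aisle 5@1, Aisle 1@1, Aisle 4@2: h1:8  h2:6  h3:6  h4:6 — peak 8.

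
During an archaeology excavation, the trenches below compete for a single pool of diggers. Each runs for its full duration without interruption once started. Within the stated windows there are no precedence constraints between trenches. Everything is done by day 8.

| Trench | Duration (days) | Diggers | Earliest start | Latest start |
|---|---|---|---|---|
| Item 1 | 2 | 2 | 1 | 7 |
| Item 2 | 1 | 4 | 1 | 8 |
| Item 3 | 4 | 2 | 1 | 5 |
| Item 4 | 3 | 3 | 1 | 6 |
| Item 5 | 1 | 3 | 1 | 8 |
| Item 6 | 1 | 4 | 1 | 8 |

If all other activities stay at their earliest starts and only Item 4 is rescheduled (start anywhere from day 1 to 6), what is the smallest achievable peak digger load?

Item 4@1: d1:18  d2:7  d3:5  d4:2  d5:0  d6:0  d7:0  d8:0 → peak 18
Item 4@2: d1:15  d2:7  d3:5  d4:5  d5:0  d6:0  d7:0  d8:0 → peak 15
Item 4@3: d1:15  d2:4  d3:5  d4:5  d5:3  d6:0  d7:0  d8:0 → peak 15
Item 4@4: d1:15  d2:4  d3:2  d4:5  d5:3  d6:3  d7:0  d8:0 → peak 15
Item 4@5: d1:15  d2:4  d3:2  d4:2  d5:3  d6:3  d7:3  d8:0 → peak 15
Item 4@6: d1:15  d2:4  d3:2  d4:2  d5:0  d6:3  d7:3  d8:3 → peak 15
Best is Item 4@2, peak 15.

15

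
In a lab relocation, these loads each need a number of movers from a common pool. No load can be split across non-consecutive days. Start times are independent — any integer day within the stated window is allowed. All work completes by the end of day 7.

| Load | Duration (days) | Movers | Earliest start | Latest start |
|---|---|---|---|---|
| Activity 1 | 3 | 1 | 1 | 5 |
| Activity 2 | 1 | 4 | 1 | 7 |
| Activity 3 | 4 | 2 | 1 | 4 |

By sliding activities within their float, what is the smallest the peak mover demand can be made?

Early-start (Activity 1@1, Activity 2@1, Activity 3@1) gives peak 7: d1:7  d2:3  d3:3  d4:2  d5:0  d6:0  d7:0.
Shift Activity 2→5.
Schedule Activity 1@1, Activity 2@5, Activity 3@1: d1:3  d2:3  d3:3  d4:2  d5:4  d6:0  d7:0 — peak 4.

4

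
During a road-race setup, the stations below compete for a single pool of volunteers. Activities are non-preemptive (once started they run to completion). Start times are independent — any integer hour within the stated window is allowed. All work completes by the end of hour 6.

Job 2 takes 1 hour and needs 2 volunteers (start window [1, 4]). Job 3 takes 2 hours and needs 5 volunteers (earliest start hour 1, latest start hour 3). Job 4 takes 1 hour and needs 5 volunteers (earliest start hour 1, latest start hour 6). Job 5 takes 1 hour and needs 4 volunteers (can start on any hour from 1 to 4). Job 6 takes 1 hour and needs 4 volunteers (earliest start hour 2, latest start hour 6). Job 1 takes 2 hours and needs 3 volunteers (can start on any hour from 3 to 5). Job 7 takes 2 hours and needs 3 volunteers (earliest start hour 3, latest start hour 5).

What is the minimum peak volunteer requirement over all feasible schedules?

7

Early-start (Job 2@1, Job 3@1, Job 4@1, Job 5@1, Job 6@2, Job 1@3, Job 7@3) gives peak 16: h1:16  h2:9  h3:6  h4:6  h5:0  h6:0.
Shift Job 4→3, Job 5→4, Job 6→6, Job 1→4, Job 7→5.
Schedule Job 2@1, Job 3@1, Job 4@3, Job 5@4, Job 6@6, Job 1@4, Job 7@5: h1:7  h2:5  h3:5  h4:7  h5:6  h6:7 — peak 7.
Total volunteer-hours = 37 over 6 hours ⇒ peak ≥ ⌈37/6⌉ = 7, so 7 is optimal.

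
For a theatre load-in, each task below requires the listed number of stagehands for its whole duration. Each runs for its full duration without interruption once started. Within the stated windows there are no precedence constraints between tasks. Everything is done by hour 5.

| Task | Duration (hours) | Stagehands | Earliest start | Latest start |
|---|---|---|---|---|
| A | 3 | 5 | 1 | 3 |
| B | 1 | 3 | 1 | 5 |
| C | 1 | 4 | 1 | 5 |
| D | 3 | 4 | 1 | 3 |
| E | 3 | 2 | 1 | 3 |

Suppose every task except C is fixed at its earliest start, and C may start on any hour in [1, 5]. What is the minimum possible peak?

C@1: h1:18  h2:11  h3:11  h4:0  h5:0 → peak 18
C@2: h1:14  h2:15  h3:11  h4:0  h5:0 → peak 15
C@3: h1:14  h2:11  h3:15  h4:0  h5:0 → peak 15
C@4: h1:14  h2:11  h3:11  h4:4  h5:0 → peak 14
C@5: h1:14  h2:11  h3:11  h4:0  h5:4 → peak 14
Best is C@4, peak 14.

14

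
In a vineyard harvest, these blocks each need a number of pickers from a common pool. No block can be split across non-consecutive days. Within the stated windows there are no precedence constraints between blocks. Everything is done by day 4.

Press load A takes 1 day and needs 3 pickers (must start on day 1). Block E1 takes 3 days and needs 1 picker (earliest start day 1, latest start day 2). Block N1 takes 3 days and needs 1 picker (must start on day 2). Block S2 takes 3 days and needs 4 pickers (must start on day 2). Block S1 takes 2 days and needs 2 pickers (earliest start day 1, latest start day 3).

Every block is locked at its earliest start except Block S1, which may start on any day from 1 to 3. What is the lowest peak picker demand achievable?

8

Block S1@1: d1:6  d2:8  d3:6  d4:5 → peak 8
Block S1@2: d1:4  d2:8  d3:8  d4:5 → peak 8
Block S1@3: d1:4  d2:6  d3:8  d4:7 → peak 8
Best is Block S1@1, peak 8.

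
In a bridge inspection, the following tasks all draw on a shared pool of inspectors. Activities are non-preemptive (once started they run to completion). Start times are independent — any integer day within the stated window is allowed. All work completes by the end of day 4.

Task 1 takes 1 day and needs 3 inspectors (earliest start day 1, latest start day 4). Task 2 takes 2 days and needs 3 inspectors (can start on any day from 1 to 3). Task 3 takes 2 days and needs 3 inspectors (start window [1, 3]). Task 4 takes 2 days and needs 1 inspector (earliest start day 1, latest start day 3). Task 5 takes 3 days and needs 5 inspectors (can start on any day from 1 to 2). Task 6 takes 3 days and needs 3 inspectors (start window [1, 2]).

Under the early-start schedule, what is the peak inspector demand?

Early-start schedule: Task 1@1, Task 2@1, Task 3@1, Task 4@1, Task 5@1, Task 6@1.
Load per day: day 1: 18, day 2: 15, day 3: 8, day 4: 0.
Peak is 18.

18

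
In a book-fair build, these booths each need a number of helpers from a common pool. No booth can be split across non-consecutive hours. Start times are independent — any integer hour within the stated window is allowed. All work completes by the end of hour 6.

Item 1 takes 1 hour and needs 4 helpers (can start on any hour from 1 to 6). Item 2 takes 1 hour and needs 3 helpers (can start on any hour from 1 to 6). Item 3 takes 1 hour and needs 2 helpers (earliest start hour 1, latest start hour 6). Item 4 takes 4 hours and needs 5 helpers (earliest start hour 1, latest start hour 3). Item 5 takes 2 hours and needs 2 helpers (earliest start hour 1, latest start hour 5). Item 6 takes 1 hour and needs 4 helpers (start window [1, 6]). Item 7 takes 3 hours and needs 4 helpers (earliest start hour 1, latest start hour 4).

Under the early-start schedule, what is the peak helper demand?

Early-start schedule: Item 1@1, Item 2@1, Item 3@1, Item 4@1, Item 5@1, Item 6@1, Item 7@1.
Load per hour: hour 1: 24, hour 2: 11, hour 3: 9, hour 4: 5, hour 5: 0, hour 6: 0.
Peak is 24.

24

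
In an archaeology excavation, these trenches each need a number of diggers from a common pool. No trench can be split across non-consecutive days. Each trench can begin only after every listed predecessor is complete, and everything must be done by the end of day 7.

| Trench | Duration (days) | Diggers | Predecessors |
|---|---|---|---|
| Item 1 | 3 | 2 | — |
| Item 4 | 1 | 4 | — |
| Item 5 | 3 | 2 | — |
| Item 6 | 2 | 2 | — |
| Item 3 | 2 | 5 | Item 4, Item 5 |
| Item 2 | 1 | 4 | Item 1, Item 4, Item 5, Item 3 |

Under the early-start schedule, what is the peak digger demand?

Early-start schedule: Item 1@1, Item 4@1, Item 5@1, Item 6@1, Item 3@4, Item 2@6.
Load per day: day 1: 10, day 2: 6, day 3: 4, day 4: 5, day 5: 5, day 6: 4, day 7: 0.
Peak is 10.

10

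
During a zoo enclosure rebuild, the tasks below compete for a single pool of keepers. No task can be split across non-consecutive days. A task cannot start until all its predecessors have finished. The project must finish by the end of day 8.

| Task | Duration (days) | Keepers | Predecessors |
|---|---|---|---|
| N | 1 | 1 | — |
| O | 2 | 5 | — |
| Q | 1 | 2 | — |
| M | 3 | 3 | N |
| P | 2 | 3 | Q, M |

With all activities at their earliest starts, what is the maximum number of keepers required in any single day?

Early-start schedule: N@1, O@1, Q@1, M@2, P@5.
Load per day: day 1: 8, day 2: 8, day 3: 3, day 4: 3, day 5: 3, day 6: 3, day 7: 0, day 8: 0.
Peak is 8.

8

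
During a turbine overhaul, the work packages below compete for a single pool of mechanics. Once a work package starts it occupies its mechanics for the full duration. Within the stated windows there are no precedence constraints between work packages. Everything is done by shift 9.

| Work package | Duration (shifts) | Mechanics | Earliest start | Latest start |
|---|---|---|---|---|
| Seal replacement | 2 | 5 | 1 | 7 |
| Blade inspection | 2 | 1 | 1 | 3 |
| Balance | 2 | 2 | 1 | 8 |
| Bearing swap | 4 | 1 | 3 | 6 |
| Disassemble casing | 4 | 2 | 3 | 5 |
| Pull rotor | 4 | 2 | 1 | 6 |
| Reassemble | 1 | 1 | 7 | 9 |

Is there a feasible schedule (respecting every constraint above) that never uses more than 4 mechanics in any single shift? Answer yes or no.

no

Total mechanic-shifts = 37; over 9 shifts the average is 37/9 > 4, so some shift must exceed 4.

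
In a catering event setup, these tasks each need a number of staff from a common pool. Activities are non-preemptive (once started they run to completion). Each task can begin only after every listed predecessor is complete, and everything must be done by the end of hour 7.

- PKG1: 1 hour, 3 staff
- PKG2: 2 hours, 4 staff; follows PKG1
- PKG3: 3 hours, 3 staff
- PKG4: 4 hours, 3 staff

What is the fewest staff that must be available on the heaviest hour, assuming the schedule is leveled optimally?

6

Early-start (PKG1@1, PKG2@2, PKG3@1, PKG4@1) gives peak 10: h1:9  h2:10  h3:10  h4:3  h5:0  h6:0  h7:0.
Shift PKG3→4, PKG4→4.
Schedule PKG1@1, PKG2@2, PKG3@4, PKG4@4: h1:3  h2:4  h3:4  h4:6  h5:6  h6:6  h7:3 — peak 6.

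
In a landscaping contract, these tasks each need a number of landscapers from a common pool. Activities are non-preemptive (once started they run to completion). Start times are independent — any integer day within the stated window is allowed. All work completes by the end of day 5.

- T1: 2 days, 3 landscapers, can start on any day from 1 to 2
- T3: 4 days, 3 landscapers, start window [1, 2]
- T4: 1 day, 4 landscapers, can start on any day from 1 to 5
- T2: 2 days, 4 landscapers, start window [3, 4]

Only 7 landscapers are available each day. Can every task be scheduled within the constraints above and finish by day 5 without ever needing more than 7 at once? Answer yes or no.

yes

Schedule T1@1, T3@1, T4@3, T2@4: d1:6  d2:6  d3:7  d4:7  d5:4 — peak 7 ≤ 7.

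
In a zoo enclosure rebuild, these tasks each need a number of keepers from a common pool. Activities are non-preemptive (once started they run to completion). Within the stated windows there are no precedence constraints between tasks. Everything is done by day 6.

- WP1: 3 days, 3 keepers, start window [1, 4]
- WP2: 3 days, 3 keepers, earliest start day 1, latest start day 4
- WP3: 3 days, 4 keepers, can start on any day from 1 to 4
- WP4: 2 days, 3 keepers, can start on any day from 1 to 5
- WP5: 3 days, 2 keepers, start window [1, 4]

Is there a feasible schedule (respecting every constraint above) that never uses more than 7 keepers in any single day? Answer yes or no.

The minimum achievable peak is 8; 7 < 8, so no feasible schedule stays within the cap.

no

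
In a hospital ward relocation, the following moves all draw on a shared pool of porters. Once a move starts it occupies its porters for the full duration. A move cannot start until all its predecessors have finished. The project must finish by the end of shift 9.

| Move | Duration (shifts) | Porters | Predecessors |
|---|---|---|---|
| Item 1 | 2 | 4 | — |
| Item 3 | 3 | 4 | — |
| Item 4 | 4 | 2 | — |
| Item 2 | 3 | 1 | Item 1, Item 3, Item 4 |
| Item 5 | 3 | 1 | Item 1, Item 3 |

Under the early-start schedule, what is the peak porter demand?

Early-start schedule: Item 1@1, Item 3@1, Item 4@1, Item 2@5, Item 5@4.
Load per shift: shift 1: 10, shift 2: 10, shift 3: 6, shift 4: 3, shift 5: 2, shift 6: 2, shift 7: 1, shift 8: 0, shift 9: 0.
Peak is 10.

10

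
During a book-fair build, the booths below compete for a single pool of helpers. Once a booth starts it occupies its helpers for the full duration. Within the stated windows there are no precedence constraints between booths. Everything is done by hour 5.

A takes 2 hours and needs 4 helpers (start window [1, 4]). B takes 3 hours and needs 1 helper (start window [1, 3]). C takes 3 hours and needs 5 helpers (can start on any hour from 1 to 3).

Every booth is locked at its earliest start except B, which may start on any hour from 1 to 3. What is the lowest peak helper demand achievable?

B@1: h1:10  h2:10  h3:6  h4:0  h5:0 → peak 10
B@2: h1:9  h2:10  h3:6  h4:1  h5:0 → peak 10
B@3: h1:9  h2:9  h3:6  h4:1  h5:1 → peak 9
Best is B@3, peak 9.

9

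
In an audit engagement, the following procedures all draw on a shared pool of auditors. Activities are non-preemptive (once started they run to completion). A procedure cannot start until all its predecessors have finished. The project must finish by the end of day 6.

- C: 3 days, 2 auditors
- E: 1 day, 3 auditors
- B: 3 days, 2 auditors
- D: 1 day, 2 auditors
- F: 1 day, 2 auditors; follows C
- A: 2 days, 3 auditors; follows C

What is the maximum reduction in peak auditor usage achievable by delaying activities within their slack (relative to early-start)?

Early-start peak: d1:9  d2:4  d3:4  d4:5  d5:3  d6:0 ⇒ 9.
Leveled (C@1, E@1, B@2, D@4, F@5, A@5): d1:5  d2:4  d3:4  d4:4  d5:5  d6:3 ⇒ 5.
Reduction 9 − 5 = 4.

4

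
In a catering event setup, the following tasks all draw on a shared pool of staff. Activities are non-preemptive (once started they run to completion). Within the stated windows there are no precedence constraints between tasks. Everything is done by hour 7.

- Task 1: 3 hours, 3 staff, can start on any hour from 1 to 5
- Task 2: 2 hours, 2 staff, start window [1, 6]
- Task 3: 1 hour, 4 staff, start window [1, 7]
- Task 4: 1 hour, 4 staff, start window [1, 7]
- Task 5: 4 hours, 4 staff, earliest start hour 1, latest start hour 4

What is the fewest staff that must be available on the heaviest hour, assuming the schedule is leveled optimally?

7

Early-start (Task 1@1, Task 2@1, Task 3@1, Task 4@1, Task 5@1) gives peak 17: h1:17  h2:9  h3:7  h4:4  h5:0  h6:0  h7:0.
Shift Task 2→3, Task 4→2, Task 5→4.
Schedule Task 1@1, Task 2@3, Task 3@1, Task 4@2, Task 5@4: h1:7  h2:7  h3:5  h4:6  h5:4  h6:4  h7:4 — peak 7.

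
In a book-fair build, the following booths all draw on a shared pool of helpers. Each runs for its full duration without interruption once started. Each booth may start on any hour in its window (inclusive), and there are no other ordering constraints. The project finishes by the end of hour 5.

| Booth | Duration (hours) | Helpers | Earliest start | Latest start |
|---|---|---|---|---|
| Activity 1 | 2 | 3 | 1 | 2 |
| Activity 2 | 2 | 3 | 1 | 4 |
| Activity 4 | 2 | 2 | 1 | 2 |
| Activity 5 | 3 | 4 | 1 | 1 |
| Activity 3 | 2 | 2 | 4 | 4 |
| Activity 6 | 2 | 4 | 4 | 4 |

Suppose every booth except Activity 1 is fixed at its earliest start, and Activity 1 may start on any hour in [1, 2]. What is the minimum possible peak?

12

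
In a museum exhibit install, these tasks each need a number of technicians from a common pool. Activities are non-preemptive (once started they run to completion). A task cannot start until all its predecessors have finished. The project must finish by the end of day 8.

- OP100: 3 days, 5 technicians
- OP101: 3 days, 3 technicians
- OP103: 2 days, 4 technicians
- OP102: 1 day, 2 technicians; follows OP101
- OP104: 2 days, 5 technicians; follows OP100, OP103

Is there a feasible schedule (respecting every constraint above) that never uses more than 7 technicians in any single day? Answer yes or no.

yes

Schedule OP100@1, OP101@4, OP103@4, OP102@7, OP104@7: d1:5  d2:5  d3:5  d4:7  d5:7  d6:3  d7:7  d8:5 — peak 7 ≤ 7.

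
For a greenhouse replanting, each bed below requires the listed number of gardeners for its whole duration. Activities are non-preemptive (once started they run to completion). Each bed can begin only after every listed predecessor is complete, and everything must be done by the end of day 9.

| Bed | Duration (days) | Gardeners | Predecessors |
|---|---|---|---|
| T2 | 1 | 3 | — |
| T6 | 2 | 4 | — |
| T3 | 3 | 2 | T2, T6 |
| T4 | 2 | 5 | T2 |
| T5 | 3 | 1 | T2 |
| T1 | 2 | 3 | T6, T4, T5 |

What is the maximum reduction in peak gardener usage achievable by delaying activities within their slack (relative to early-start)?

5

Early-start peak: d1:7  d2:10  d3:8  d4:3  d5:5  d6:3  d7:0  d8:0  d9:0 ⇒ 10.
Leveled (T2@1, T6@2, T3@7, T4@5, T5@2, T1@7): d1:3  d2:5  d3:5  d4:1  d5:5  d6:5  d7:5  d8:5  d9:2 ⇒ 5.
Reduction 10 − 5 = 5.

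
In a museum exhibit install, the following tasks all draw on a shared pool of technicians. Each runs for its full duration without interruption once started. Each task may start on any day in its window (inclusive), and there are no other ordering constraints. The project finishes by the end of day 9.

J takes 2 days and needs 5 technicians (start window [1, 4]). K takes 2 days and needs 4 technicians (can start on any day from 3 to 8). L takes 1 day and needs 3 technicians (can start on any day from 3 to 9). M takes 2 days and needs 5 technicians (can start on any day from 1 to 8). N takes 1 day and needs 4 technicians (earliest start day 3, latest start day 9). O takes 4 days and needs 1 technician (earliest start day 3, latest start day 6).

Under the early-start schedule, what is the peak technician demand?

Early-start schedule: J@1, K@3, L@3, M@1, N@3, O@3.
Load per day: day 1: 10, day 2: 10, day 3: 12, day 4: 5, day 5: 1, day 6: 1, day 7: 0, day 8: 0, day 9: 0.
Peak is 12.

12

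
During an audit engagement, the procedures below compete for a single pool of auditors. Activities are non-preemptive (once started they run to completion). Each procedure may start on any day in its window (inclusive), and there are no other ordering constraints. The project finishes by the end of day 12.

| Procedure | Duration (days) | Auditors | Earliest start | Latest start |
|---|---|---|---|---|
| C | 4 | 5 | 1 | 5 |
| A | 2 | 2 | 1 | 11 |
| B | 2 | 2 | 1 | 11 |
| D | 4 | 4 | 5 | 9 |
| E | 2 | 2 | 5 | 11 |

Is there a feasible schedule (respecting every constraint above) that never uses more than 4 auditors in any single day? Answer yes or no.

The minimum achievable peak is 5; 4 < 5, so no feasible schedule stays within the cap.

no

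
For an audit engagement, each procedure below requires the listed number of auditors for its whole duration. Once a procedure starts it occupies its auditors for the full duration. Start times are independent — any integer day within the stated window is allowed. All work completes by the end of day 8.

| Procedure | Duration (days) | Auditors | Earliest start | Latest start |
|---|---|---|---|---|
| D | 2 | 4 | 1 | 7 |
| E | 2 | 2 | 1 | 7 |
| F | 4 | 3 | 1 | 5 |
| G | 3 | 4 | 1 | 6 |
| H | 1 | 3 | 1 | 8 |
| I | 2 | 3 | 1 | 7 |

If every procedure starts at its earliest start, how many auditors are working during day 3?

7

At early start, day 3 has: F, G.
Demand: 3 + 4 = 7.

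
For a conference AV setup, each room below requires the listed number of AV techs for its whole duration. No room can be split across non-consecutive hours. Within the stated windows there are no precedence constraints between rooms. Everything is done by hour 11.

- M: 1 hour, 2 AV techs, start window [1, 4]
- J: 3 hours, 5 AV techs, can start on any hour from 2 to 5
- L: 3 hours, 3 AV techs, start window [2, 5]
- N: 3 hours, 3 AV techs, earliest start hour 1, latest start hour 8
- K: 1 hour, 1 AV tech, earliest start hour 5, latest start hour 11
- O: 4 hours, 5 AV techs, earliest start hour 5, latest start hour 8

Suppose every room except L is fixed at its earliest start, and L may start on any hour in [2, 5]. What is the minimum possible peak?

9

L@2: h1:5  h2:11  h3:11  h4:8  h5:6  h6:5  h7:5  h8:5  h9:0  h10:0  h11:0 → peak 11
L@3: h1:5  h2:8  h3:11  h4:8  h5:9  h6:5  h7:5  h8:5  h9:0  h10:0  h11:0 → peak 11
L@4: h1:5  h2:8  h3:8  h4:8  h5:9  h6:8  h7:5  h8:5  h9:0  h10:0  h11:0 → peak 9
L@5: h1:5  h2:8  h3:8  h4:5  h5:9  h6:8  h7:8  h8:5  h9:0  h10:0  h11:0 → peak 9
Best is L@4, peak 9.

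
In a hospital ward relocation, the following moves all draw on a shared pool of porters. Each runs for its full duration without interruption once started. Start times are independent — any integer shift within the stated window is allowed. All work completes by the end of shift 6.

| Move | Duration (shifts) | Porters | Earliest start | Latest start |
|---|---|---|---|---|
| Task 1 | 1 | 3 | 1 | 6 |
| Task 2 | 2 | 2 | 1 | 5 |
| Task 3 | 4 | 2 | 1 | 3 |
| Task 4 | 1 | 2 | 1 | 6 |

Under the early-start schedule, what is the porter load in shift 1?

At early start, shift 1 has: Task 1, Task 2, Task 3, Task 4.
Demand: 3 + 2 + 2 + 2 = 9.

9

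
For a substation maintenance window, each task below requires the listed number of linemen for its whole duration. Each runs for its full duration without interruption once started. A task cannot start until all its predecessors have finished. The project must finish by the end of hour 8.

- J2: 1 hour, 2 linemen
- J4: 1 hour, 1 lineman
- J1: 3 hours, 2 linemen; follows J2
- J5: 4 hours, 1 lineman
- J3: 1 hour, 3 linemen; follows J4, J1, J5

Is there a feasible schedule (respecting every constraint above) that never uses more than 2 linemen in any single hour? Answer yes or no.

The minimum achievable peak is 3; 2 < 3, so no feasible schedule stays within the cap.

no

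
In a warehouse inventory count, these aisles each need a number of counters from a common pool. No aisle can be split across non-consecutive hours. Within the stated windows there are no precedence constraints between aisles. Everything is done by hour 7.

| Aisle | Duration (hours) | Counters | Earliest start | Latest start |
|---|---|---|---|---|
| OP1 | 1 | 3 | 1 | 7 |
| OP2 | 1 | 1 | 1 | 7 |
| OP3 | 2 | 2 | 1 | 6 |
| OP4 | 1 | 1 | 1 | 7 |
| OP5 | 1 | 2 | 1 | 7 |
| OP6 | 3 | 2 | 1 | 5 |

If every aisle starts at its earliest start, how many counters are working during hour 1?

11

At early start, hour 1 has: OP1, OP2, OP3, OP4, OP5, OP6.
Demand: 3 + 1 + 2 + 1 + 2 + 2 = 11.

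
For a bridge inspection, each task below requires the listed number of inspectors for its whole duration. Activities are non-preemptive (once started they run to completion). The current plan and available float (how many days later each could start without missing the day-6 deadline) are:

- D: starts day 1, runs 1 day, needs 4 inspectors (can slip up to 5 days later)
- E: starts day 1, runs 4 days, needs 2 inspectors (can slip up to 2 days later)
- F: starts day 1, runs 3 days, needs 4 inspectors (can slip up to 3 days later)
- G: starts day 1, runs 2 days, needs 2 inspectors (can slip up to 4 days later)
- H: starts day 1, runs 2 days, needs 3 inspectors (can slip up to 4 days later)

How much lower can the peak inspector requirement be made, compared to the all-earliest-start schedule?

9

Early-start peak: d1:15  d2:11  d3:6  d4:2  d5:0  d6:0 ⇒ 15.
Leveled (D@1, E@1, F@2, G@5, H@5): d1:6  d2:6  d3:6  d4:6  d5:5  d6:5 ⇒ 6.
Reduction 15 − 6 = 9.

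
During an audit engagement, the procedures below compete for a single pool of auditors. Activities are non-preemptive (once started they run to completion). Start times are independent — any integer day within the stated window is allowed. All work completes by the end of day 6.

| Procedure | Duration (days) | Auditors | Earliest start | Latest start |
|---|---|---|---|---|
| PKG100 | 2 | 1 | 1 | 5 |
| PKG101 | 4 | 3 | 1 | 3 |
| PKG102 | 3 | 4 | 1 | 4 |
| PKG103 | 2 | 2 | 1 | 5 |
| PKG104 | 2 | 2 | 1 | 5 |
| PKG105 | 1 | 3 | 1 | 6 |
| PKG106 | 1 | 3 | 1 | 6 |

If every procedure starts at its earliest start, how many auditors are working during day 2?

12

At early start, day 2 has: PKG100, PKG101, PKG102, PKG103, PKG104.
Demand: 1 + 3 + 4 + 2 + 2 = 12.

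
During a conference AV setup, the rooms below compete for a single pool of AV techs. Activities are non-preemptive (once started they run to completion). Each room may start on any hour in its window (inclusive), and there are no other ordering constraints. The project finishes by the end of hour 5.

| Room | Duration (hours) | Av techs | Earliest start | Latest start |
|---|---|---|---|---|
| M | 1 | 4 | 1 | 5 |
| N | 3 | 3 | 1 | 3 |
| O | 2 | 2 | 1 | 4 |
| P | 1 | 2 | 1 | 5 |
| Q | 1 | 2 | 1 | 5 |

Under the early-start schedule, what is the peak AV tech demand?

13

Early-start schedule: M@1, N@1, O@1, P@1, Q@1.
Load per hour: hour 1: 13, hour 2: 5, hour 3: 3, hour 4: 0, hour 5: 0.
Peak is 13.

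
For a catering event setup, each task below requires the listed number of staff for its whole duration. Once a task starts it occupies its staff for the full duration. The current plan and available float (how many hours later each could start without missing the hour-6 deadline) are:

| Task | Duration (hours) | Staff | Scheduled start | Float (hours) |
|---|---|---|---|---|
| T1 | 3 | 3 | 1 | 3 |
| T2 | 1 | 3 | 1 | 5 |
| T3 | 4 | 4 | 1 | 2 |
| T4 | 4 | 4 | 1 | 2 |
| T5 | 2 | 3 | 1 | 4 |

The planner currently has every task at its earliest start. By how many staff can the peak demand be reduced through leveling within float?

6

Early-start peak: h1:17  h2:14  h3:11  h4:8  h5:0  h6:0 ⇒ 17.
Leveled (T1@1, T2@1, T3@1, T4@2, T5@4): h1:10  h2:11  h3:11  h4:11  h5:7  h6:0 ⇒ 11.
Reduction 17 − 11 = 6.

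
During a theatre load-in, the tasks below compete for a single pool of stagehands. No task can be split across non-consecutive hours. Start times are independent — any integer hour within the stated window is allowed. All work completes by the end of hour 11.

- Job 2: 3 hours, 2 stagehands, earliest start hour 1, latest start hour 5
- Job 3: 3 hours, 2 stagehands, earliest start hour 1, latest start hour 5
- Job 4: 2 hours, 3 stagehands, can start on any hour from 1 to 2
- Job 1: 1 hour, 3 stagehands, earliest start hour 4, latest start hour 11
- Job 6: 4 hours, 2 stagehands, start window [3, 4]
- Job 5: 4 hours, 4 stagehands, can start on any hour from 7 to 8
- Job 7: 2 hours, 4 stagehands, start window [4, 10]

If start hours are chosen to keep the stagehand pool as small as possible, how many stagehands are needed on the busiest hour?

Early-start (Job 2@1, Job 3@1, Job 4@1, Job 1@4, Job 6@3, Job 5@7, Job 7@4) gives peak 9: h1:7  h2:7  h3:6  h4:9  h5:6  h6:2  h7:4  h8:4  h9:4  h10:4  h11:0.
Shift Job 7→5.
Schedule Job 2@1, Job 3@1, Job 4@1, Job 1@4, Job 6@3, Job 5@7, Job 7@5: h1:7  h2:7  h3:6  h4:5  h5:6  h6:6  h7:4  h8:4  h9:4  h10:4  h11:0 — peak 7.

7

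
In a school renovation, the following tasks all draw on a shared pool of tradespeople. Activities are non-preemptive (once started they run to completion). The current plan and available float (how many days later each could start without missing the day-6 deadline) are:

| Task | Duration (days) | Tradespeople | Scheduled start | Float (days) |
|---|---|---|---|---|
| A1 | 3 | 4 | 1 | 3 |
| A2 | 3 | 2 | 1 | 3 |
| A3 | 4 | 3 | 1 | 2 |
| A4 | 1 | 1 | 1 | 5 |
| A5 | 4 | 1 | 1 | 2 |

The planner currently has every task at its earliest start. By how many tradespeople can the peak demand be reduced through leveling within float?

3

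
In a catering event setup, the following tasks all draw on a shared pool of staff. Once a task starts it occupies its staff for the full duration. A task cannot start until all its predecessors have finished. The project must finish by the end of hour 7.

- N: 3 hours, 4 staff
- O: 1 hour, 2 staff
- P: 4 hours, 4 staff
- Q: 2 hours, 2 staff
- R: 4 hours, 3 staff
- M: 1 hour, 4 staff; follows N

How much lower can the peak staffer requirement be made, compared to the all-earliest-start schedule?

7

Early-start peak: h1:15  h2:13  h3:11  h4:11  h5:0  h6:0  h7:0 ⇒ 15.
Leveled (N@1, O@1, P@3, Q@1, R@4, M@7): h1:8  h2:6  h3:8  h4:7  h5:7  h6:7  h7:7 ⇒ 8.
Reduction 15 − 8 = 7.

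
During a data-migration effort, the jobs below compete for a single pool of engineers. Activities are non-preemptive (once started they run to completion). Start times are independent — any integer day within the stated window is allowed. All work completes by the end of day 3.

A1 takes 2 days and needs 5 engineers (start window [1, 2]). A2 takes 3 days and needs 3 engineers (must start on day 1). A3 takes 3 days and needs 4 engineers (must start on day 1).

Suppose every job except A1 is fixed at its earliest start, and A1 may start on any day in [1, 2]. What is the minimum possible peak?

A1@1: d1:12  d2:12  d3:7 → peak 12
A1@2: d1:7  d2:12  d3:12 → peak 12
Best is A1@1, peak 12.

12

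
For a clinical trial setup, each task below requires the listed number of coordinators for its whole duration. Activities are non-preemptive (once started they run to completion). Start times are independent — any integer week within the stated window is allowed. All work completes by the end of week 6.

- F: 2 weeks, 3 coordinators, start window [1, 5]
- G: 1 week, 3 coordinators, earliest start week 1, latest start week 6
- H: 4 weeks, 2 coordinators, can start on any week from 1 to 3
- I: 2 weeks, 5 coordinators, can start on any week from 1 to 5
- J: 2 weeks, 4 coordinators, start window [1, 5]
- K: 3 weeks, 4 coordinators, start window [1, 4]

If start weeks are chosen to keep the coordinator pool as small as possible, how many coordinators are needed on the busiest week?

Early-start (F@1, G@1, H@1, I@1, J@1, K@1) gives peak 21: w1:21  w2:18  w3:6  w4:2  w5:0  w6:0.
Shift I→5, J→2, K→4.
Schedule F@1, G@1, H@1, I@5, J@2, K@4: w1:8  w2:9  w3:6  w4:6  w5:9  w6:9 — peak 9.

9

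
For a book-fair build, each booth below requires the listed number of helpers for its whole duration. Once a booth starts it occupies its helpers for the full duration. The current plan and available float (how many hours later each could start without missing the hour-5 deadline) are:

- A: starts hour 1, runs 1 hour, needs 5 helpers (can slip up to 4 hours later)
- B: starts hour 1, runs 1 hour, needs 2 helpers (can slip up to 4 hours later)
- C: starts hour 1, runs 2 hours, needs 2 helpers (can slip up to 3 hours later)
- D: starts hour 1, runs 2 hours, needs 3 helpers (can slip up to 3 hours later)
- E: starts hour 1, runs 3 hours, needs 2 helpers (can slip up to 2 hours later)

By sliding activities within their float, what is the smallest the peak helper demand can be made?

Early-start (A@1, B@1, C@1, D@1, E@1) gives peak 14: h1:14  h2:7  h3:2  h4:0  h5:0.
Shift B→2, C→2, D→4, E→3.
Schedule A@1, B@2, C@2, D@4, E@3: h1:5  h2:4  h3:4  h4:5  h5:5 — peak 5.
Total helper-hours = 23 over 5 hours ⇒ peak ≥ ⌈23/5⌉ = 5, so 5 is optimal.

5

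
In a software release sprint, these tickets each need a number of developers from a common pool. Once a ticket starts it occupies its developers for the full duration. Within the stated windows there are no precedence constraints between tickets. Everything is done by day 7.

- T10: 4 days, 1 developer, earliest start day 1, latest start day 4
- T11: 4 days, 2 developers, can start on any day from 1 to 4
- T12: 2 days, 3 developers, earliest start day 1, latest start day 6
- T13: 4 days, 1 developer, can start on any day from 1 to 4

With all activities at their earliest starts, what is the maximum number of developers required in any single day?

7

Early-start schedule: T10@1, T11@1, T12@1, T13@1.
Load per day: day 1: 7, day 2: 7, day 3: 4, day 4: 4, day 5: 0, day 6: 0, day 7: 0.
Peak is 7.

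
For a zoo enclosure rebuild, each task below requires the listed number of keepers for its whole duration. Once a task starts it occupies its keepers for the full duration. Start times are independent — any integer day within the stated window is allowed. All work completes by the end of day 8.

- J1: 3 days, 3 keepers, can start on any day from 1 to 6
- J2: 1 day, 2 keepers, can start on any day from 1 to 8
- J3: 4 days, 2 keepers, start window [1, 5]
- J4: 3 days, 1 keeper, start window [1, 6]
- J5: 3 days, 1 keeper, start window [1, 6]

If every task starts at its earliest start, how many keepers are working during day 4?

2

At early start, day 4 has: J3.
Demand: 2 = 2.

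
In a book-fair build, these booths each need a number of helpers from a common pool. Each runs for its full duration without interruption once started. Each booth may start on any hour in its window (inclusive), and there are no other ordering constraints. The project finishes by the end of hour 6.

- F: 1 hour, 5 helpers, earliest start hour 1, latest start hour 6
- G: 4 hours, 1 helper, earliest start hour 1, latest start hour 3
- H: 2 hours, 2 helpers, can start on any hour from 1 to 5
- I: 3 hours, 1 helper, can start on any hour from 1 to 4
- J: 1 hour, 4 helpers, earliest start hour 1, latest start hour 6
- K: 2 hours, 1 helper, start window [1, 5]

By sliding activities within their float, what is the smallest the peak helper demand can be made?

5

Early-start (F@1, G@1, H@1, I@1, J@1, K@1) gives peak 14: h1:14  h2:5  h3:2  h4:1  h5:0  h6:0.
Shift G→2, H→2, I→2, J→5, K→2.
Schedule F@1, G@2, H@2, I@2, J@5, K@2: h1:5  h2:5  h3:5  h4:2  h5:5  h6:0 — peak 5.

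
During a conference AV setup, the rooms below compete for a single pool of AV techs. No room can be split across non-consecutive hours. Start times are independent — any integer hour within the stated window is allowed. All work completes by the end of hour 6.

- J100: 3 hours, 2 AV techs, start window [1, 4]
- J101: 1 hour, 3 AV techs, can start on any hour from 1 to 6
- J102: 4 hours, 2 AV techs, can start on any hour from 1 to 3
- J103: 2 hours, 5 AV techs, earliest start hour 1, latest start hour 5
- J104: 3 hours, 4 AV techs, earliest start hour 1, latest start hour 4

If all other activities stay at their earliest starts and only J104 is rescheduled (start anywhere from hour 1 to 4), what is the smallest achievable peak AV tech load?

12

J104@1: h1:16  h2:13  h3:8  h4:2  h5:0  h6:0 → peak 16
J104@2: h1:12  h2:13  h3:8  h4:6  h5:0  h6:0 → peak 13
J104@3: h1:12  h2:9  h3:8  h4:6  h5:4  h6:0 → peak 12
J104@4: h1:12  h2:9  h3:4  h4:6  h5:4  h6:4 → peak 12
Best is J104@3, peak 12.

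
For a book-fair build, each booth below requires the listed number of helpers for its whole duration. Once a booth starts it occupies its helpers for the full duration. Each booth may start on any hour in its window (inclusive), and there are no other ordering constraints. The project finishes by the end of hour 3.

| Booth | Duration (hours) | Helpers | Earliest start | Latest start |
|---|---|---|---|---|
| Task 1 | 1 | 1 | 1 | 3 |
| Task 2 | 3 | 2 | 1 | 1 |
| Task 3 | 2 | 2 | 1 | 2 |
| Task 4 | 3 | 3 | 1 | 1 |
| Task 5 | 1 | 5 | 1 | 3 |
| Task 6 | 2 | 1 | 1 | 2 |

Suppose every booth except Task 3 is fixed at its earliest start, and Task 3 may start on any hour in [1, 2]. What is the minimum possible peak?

Task 3@1: h1:14  h2:8  h3:5 → peak 14
Task 3@2: h1:12  h2:8  h3:7 → peak 12
Best is Task 3@2, peak 12.

12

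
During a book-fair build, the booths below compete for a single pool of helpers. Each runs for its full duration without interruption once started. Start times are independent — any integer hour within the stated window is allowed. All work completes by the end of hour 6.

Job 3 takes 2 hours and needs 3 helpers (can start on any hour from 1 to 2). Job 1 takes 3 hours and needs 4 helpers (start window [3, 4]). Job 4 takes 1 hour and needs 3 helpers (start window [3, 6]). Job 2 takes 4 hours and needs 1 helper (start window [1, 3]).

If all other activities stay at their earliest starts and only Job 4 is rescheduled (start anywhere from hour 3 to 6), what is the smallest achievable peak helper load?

Job 4@3: h1:4  h2:4  h3:8  h4:5  h5:4  h6:0 → peak 8
Job 4@4: h1:4  h2:4  h3:5  h4:8  h5:4  h6:0 → peak 8
Job 4@5: h1:4  h2:4  h3:5  h4:5  h5:7  h6:0 → peak 7
Job 4@6: h1:4  h2:4  h3:5  h4:5  h5:4  h6:3 → peak 5
Best is Job 4@6, peak 5.

5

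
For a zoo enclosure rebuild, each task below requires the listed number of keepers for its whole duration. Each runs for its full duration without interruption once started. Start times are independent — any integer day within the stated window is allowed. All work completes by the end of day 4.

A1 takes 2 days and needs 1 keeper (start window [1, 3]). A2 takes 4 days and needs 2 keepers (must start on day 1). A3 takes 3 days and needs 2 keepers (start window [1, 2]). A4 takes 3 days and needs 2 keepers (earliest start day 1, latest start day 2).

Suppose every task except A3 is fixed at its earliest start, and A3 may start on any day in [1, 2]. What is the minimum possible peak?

A3@1: d1:7  d2:7  d3:6  d4:2 → peak 7
A3@2: d1:5  d2:7  d3:6  d4:4 → peak 7
Best is A3@1, peak 7.

7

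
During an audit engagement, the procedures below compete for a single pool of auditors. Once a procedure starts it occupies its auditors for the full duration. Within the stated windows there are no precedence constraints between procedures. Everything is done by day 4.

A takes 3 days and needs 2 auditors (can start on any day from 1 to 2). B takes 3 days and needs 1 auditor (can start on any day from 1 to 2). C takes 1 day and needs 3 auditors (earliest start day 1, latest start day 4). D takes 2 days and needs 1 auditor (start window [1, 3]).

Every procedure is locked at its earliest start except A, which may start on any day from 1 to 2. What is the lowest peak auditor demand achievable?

5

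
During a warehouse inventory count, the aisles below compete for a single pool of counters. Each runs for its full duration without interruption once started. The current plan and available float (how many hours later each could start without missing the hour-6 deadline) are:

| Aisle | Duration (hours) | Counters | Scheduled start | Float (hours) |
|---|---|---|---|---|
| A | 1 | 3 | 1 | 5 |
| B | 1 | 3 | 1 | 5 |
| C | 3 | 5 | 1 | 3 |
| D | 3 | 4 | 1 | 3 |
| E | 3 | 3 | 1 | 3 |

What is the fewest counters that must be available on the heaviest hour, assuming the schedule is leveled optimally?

Early-start (A@1, B@1, C@1, D@1, E@1) gives peak 18: h1:18  h2:12  h3:12  h4:0  h5:0  h6:0.
Shift B→2, D→4, E→3.
Schedule A@1, B@2, C@1, D@4, E@3: h1:8  h2:8  h3:8  h4:7  h5:7  h6:4 — peak 8.

8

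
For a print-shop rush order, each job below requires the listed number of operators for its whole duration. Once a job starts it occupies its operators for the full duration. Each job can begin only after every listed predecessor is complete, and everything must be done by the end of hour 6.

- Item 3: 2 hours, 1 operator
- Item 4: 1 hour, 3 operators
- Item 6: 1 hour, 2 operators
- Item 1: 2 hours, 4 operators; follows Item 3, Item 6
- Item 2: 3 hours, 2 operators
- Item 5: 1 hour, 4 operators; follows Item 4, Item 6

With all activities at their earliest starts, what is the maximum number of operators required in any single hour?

8

Early-start schedule: Item 3@1, Item 4@1, Item 6@1, Item 1@3, Item 2@1, Item 5@2.
Load per hour: hour 1: 8, hour 2: 7, hour 3: 6, hour 4: 4, hour 5: 0, hour 6: 0.
Peak is 8.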